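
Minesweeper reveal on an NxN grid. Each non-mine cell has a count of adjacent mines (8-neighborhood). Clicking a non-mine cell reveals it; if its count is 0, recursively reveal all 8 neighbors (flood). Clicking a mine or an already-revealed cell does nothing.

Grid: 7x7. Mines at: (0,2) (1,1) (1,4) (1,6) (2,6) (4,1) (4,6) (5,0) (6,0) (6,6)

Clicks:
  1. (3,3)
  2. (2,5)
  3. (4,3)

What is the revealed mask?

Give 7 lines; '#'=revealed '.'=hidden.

Click 1 (3,3) count=0: revealed 22 new [(2,2) (2,3) (2,4) (2,5) (3,2) (3,3) (3,4) (3,5) (4,2) (4,3) (4,4) (4,5) (5,1) (5,2) (5,3) (5,4) (5,5) (6,1) (6,2) (6,3) (6,4) (6,5)] -> total=22
Click 2 (2,5) count=3: revealed 0 new [(none)] -> total=22
Click 3 (4,3) count=0: revealed 0 new [(none)] -> total=22

Answer: .......
.......
..####.
..####.
..####.
.#####.
.#####.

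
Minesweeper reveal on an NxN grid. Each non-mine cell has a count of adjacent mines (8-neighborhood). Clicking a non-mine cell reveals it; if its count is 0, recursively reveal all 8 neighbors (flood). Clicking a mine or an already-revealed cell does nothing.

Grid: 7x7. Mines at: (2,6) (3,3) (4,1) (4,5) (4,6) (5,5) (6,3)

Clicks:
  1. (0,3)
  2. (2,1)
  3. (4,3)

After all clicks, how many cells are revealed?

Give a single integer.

Click 1 (0,3) count=0: revealed 23 new [(0,0) (0,1) (0,2) (0,3) (0,4) (0,5) (0,6) (1,0) (1,1) (1,2) (1,3) (1,4) (1,5) (1,6) (2,0) (2,1) (2,2) (2,3) (2,4) (2,5) (3,0) (3,1) (3,2)] -> total=23
Click 2 (2,1) count=0: revealed 0 new [(none)] -> total=23
Click 3 (4,3) count=1: revealed 1 new [(4,3)] -> total=24

Answer: 24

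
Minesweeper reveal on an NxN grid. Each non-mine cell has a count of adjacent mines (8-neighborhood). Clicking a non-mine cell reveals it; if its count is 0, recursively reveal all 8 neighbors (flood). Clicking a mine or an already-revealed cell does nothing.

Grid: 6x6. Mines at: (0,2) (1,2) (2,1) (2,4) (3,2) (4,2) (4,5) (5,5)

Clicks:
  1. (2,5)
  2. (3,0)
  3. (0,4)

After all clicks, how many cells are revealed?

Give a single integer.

Click 1 (2,5) count=1: revealed 1 new [(2,5)] -> total=1
Click 2 (3,0) count=1: revealed 1 new [(3,0)] -> total=2
Click 3 (0,4) count=0: revealed 6 new [(0,3) (0,4) (0,5) (1,3) (1,4) (1,5)] -> total=8

Answer: 8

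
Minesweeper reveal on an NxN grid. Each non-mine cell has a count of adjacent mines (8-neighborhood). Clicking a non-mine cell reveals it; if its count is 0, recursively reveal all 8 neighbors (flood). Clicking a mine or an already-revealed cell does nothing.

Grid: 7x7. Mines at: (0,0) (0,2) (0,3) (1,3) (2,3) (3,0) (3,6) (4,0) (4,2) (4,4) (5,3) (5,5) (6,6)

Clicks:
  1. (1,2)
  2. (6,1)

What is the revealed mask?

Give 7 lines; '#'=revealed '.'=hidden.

Answer: .......
..#....
.......
.......
.......
###....
###....

Derivation:
Click 1 (1,2) count=4: revealed 1 new [(1,2)] -> total=1
Click 2 (6,1) count=0: revealed 6 new [(5,0) (5,1) (5,2) (6,0) (6,1) (6,2)] -> total=7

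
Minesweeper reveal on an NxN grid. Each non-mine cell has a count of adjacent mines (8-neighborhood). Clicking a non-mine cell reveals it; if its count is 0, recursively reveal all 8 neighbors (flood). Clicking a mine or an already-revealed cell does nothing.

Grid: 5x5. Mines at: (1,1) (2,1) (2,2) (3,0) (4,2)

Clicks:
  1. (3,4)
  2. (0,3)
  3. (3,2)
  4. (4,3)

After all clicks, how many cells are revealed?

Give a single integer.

Answer: 13

Derivation:
Click 1 (3,4) count=0: revealed 12 new [(0,2) (0,3) (0,4) (1,2) (1,3) (1,4) (2,3) (2,4) (3,3) (3,4) (4,3) (4,4)] -> total=12
Click 2 (0,3) count=0: revealed 0 new [(none)] -> total=12
Click 3 (3,2) count=3: revealed 1 new [(3,2)] -> total=13
Click 4 (4,3) count=1: revealed 0 new [(none)] -> total=13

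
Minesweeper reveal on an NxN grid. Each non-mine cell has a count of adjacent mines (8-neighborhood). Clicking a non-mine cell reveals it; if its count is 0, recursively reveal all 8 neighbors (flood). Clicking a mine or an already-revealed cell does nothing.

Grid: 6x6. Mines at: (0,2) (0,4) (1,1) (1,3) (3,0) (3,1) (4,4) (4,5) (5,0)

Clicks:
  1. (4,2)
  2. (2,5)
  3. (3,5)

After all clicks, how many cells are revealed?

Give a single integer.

Click 1 (4,2) count=1: revealed 1 new [(4,2)] -> total=1
Click 2 (2,5) count=0: revealed 6 new [(1,4) (1,5) (2,4) (2,5) (3,4) (3,5)] -> total=7
Click 3 (3,5) count=2: revealed 0 new [(none)] -> total=7

Answer: 7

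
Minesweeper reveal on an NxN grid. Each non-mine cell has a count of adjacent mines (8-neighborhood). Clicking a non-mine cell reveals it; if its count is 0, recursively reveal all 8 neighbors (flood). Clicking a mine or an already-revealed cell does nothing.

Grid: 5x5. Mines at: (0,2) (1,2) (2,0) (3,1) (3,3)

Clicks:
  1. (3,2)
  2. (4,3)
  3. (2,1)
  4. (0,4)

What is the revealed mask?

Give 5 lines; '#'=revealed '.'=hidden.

Answer: ...##
...##
.#.##
..#..
...#.

Derivation:
Click 1 (3,2) count=2: revealed 1 new [(3,2)] -> total=1
Click 2 (4,3) count=1: revealed 1 new [(4,3)] -> total=2
Click 3 (2,1) count=3: revealed 1 new [(2,1)] -> total=3
Click 4 (0,4) count=0: revealed 6 new [(0,3) (0,4) (1,3) (1,4) (2,3) (2,4)] -> total=9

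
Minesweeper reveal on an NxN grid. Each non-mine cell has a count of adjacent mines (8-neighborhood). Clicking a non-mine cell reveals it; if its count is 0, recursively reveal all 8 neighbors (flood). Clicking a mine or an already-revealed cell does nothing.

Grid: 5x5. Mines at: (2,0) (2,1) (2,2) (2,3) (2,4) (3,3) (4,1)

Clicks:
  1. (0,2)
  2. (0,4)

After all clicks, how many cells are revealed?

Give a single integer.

Answer: 10

Derivation:
Click 1 (0,2) count=0: revealed 10 new [(0,0) (0,1) (0,2) (0,3) (0,4) (1,0) (1,1) (1,2) (1,3) (1,4)] -> total=10
Click 2 (0,4) count=0: revealed 0 new [(none)] -> total=10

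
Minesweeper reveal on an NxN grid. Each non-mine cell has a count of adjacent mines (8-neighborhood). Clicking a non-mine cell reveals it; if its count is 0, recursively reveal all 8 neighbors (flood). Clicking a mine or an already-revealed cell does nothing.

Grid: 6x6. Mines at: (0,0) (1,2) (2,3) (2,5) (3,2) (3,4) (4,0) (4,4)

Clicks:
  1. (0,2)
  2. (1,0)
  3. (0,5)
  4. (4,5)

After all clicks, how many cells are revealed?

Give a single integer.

Answer: 9

Derivation:
Click 1 (0,2) count=1: revealed 1 new [(0,2)] -> total=1
Click 2 (1,0) count=1: revealed 1 new [(1,0)] -> total=2
Click 3 (0,5) count=0: revealed 6 new [(0,3) (0,4) (0,5) (1,3) (1,4) (1,5)] -> total=8
Click 4 (4,5) count=2: revealed 1 new [(4,5)] -> total=9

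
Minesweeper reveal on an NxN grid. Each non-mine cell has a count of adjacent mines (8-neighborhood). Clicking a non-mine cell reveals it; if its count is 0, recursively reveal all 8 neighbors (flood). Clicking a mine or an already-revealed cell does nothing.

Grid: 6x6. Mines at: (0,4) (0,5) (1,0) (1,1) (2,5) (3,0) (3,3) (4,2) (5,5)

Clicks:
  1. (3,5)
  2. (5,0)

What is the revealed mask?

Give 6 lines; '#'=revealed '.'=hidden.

Answer: ......
......
......
.....#
##....
##....

Derivation:
Click 1 (3,5) count=1: revealed 1 new [(3,5)] -> total=1
Click 2 (5,0) count=0: revealed 4 new [(4,0) (4,1) (5,0) (5,1)] -> total=5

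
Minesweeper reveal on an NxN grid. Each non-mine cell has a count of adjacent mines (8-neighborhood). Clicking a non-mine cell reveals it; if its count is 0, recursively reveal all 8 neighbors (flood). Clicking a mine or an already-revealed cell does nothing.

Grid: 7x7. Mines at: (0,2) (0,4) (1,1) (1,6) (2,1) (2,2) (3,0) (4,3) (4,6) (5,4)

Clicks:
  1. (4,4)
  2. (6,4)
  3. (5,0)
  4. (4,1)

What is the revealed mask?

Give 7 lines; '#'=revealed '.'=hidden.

Click 1 (4,4) count=2: revealed 1 new [(4,4)] -> total=1
Click 2 (6,4) count=1: revealed 1 new [(6,4)] -> total=2
Click 3 (5,0) count=0: revealed 11 new [(4,0) (4,1) (4,2) (5,0) (5,1) (5,2) (5,3) (6,0) (6,1) (6,2) (6,3)] -> total=13
Click 4 (4,1) count=1: revealed 0 new [(none)] -> total=13

Answer: .......
.......
.......
.......
###.#..
####...
#####..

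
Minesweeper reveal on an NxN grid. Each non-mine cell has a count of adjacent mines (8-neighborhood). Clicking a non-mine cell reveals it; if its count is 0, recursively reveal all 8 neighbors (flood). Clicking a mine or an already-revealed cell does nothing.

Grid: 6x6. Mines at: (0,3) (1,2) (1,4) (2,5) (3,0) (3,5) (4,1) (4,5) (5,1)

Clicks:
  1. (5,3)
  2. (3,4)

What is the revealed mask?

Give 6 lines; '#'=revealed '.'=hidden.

Click 1 (5,3) count=0: revealed 12 new [(2,2) (2,3) (2,4) (3,2) (3,3) (3,4) (4,2) (4,3) (4,4) (5,2) (5,3) (5,4)] -> total=12
Click 2 (3,4) count=3: revealed 0 new [(none)] -> total=12

Answer: ......
......
..###.
..###.
..###.
..###.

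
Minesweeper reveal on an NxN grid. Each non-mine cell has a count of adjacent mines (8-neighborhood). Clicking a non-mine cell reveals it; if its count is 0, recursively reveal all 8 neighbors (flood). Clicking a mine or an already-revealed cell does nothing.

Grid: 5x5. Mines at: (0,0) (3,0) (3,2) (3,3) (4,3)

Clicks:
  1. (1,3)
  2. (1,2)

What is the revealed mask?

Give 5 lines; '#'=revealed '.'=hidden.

Click 1 (1,3) count=0: revealed 12 new [(0,1) (0,2) (0,3) (0,4) (1,1) (1,2) (1,3) (1,4) (2,1) (2,2) (2,3) (2,4)] -> total=12
Click 2 (1,2) count=0: revealed 0 new [(none)] -> total=12

Answer: .####
.####
.####
.....
.....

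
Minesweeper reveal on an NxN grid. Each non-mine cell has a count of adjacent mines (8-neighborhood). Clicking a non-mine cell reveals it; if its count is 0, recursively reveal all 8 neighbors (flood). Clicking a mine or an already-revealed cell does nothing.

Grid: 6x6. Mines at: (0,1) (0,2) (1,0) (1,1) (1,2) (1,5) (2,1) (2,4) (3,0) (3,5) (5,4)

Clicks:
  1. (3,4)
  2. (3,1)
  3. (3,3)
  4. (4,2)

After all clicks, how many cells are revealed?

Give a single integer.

Answer: 12

Derivation:
Click 1 (3,4) count=2: revealed 1 new [(3,4)] -> total=1
Click 2 (3,1) count=2: revealed 1 new [(3,1)] -> total=2
Click 3 (3,3) count=1: revealed 1 new [(3,3)] -> total=3
Click 4 (4,2) count=0: revealed 9 new [(3,2) (4,0) (4,1) (4,2) (4,3) (5,0) (5,1) (5,2) (5,3)] -> total=12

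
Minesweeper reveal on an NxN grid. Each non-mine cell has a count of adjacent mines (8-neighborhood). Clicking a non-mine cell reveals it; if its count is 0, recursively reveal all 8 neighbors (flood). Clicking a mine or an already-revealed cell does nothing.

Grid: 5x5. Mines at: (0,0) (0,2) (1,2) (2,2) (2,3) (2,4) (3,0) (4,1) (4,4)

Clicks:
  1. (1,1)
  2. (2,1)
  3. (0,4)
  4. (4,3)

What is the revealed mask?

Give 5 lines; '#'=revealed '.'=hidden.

Click 1 (1,1) count=4: revealed 1 new [(1,1)] -> total=1
Click 2 (2,1) count=3: revealed 1 new [(2,1)] -> total=2
Click 3 (0,4) count=0: revealed 4 new [(0,3) (0,4) (1,3) (1,4)] -> total=6
Click 4 (4,3) count=1: revealed 1 new [(4,3)] -> total=7

Answer: ...##
.#.##
.#...
.....
...#.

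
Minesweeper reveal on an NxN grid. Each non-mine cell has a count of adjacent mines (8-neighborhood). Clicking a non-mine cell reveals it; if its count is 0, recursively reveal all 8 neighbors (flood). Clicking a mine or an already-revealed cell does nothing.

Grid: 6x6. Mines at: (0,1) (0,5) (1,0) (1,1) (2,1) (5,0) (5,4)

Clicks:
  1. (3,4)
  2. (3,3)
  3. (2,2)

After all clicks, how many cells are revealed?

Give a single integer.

Answer: 24

Derivation:
Click 1 (3,4) count=0: revealed 24 new [(0,2) (0,3) (0,4) (1,2) (1,3) (1,4) (1,5) (2,2) (2,3) (2,4) (2,5) (3,1) (3,2) (3,3) (3,4) (3,5) (4,1) (4,2) (4,3) (4,4) (4,5) (5,1) (5,2) (5,3)] -> total=24
Click 2 (3,3) count=0: revealed 0 new [(none)] -> total=24
Click 3 (2,2) count=2: revealed 0 new [(none)] -> total=24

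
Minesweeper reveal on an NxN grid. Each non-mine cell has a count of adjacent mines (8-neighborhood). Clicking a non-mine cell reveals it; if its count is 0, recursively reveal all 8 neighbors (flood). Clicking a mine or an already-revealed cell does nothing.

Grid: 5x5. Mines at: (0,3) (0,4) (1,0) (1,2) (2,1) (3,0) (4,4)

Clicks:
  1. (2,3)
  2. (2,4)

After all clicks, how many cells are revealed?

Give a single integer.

Answer: 6

Derivation:
Click 1 (2,3) count=1: revealed 1 new [(2,3)] -> total=1
Click 2 (2,4) count=0: revealed 5 new [(1,3) (1,4) (2,4) (3,3) (3,4)] -> total=6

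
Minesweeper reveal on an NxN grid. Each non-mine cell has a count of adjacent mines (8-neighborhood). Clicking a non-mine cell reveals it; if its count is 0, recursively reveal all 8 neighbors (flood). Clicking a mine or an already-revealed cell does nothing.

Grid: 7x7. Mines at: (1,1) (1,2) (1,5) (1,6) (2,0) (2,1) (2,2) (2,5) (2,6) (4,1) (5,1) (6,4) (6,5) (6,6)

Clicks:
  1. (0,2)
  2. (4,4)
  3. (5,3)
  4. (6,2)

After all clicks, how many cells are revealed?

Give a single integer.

Click 1 (0,2) count=2: revealed 1 new [(0,2)] -> total=1
Click 2 (4,4) count=0: revealed 15 new [(3,2) (3,3) (3,4) (3,5) (3,6) (4,2) (4,3) (4,4) (4,5) (4,6) (5,2) (5,3) (5,4) (5,5) (5,6)] -> total=16
Click 3 (5,3) count=1: revealed 0 new [(none)] -> total=16
Click 4 (6,2) count=1: revealed 1 new [(6,2)] -> total=17

Answer: 17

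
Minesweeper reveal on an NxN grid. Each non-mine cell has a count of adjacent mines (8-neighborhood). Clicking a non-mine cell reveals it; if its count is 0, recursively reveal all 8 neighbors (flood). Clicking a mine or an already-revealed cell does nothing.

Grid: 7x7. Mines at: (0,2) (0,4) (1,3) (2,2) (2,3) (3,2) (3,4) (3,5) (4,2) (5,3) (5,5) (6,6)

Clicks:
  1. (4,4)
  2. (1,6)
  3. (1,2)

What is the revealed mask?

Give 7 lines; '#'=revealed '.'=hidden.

Click 1 (4,4) count=4: revealed 1 new [(4,4)] -> total=1
Click 2 (1,6) count=0: revealed 6 new [(0,5) (0,6) (1,5) (1,6) (2,5) (2,6)] -> total=7
Click 3 (1,2) count=4: revealed 1 new [(1,2)] -> total=8

Answer: .....##
..#..##
.....##
.......
....#..
.......
.......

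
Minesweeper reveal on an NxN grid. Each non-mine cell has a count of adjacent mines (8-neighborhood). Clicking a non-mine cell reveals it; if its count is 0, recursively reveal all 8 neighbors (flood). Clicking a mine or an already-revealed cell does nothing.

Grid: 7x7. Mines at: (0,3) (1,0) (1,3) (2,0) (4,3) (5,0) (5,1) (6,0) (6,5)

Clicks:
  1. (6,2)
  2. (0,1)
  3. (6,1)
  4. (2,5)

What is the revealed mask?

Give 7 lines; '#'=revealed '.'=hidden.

Answer: .#..###
....###
....###
....###
....###
....###
.##....

Derivation:
Click 1 (6,2) count=1: revealed 1 new [(6,2)] -> total=1
Click 2 (0,1) count=1: revealed 1 new [(0,1)] -> total=2
Click 3 (6,1) count=3: revealed 1 new [(6,1)] -> total=3
Click 4 (2,5) count=0: revealed 18 new [(0,4) (0,5) (0,6) (1,4) (1,5) (1,6) (2,4) (2,5) (2,6) (3,4) (3,5) (3,6) (4,4) (4,5) (4,6) (5,4) (5,5) (5,6)] -> total=21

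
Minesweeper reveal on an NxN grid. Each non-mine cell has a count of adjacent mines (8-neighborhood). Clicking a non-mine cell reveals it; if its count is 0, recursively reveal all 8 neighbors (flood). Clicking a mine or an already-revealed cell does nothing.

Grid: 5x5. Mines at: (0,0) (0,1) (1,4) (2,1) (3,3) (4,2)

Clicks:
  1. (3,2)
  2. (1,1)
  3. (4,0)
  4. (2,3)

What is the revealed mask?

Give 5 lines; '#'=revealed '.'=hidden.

Answer: .....
.#...
...#.
###..
##...

Derivation:
Click 1 (3,2) count=3: revealed 1 new [(3,2)] -> total=1
Click 2 (1,1) count=3: revealed 1 new [(1,1)] -> total=2
Click 3 (4,0) count=0: revealed 4 new [(3,0) (3,1) (4,0) (4,1)] -> total=6
Click 4 (2,3) count=2: revealed 1 new [(2,3)] -> total=7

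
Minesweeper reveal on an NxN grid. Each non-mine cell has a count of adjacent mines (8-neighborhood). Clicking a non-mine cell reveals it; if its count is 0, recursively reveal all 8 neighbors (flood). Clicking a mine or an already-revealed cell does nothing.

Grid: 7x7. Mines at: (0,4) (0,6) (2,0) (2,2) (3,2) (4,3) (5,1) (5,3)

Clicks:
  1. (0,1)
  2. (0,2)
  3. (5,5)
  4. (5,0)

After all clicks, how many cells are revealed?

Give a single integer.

Answer: 29

Derivation:
Click 1 (0,1) count=0: revealed 8 new [(0,0) (0,1) (0,2) (0,3) (1,0) (1,1) (1,2) (1,3)] -> total=8
Click 2 (0,2) count=0: revealed 0 new [(none)] -> total=8
Click 3 (5,5) count=0: revealed 20 new [(1,4) (1,5) (1,6) (2,3) (2,4) (2,5) (2,6) (3,3) (3,4) (3,5) (3,6) (4,4) (4,5) (4,6) (5,4) (5,5) (5,6) (6,4) (6,5) (6,6)] -> total=28
Click 4 (5,0) count=1: revealed 1 new [(5,0)] -> total=29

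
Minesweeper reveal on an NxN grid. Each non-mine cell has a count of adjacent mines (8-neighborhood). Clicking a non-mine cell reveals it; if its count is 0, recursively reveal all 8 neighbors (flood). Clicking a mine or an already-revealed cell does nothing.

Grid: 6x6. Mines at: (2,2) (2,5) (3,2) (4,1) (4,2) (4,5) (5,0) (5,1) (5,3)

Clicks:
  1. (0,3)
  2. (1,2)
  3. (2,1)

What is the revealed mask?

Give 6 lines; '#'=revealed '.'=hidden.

Answer: ######
######
##....
##....
......
......

Derivation:
Click 1 (0,3) count=0: revealed 16 new [(0,0) (0,1) (0,2) (0,3) (0,4) (0,5) (1,0) (1,1) (1,2) (1,3) (1,4) (1,5) (2,0) (2,1) (3,0) (3,1)] -> total=16
Click 2 (1,2) count=1: revealed 0 new [(none)] -> total=16
Click 3 (2,1) count=2: revealed 0 new [(none)] -> total=16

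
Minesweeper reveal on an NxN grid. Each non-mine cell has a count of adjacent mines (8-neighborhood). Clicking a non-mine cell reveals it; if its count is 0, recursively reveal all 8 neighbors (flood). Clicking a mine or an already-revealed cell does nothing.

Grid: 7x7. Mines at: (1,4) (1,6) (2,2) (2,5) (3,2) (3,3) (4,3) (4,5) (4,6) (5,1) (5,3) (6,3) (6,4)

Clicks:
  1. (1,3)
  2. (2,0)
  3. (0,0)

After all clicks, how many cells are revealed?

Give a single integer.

Click 1 (1,3) count=2: revealed 1 new [(1,3)] -> total=1
Click 2 (2,0) count=0: revealed 13 new [(0,0) (0,1) (0,2) (0,3) (1,0) (1,1) (1,2) (2,0) (2,1) (3,0) (3,1) (4,0) (4,1)] -> total=14
Click 3 (0,0) count=0: revealed 0 new [(none)] -> total=14

Answer: 14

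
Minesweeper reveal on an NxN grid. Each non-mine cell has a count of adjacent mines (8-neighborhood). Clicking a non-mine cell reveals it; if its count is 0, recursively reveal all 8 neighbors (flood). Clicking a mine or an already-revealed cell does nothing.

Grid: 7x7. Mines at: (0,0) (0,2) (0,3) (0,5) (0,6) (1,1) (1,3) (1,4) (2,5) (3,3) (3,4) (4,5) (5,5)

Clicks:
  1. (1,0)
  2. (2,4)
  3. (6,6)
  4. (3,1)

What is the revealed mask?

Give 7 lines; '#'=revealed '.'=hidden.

Answer: .......
#......
###.#..
###....
#####..
#####..
#####.#

Derivation:
Click 1 (1,0) count=2: revealed 1 new [(1,0)] -> total=1
Click 2 (2,4) count=5: revealed 1 new [(2,4)] -> total=2
Click 3 (6,6) count=1: revealed 1 new [(6,6)] -> total=3
Click 4 (3,1) count=0: revealed 21 new [(2,0) (2,1) (2,2) (3,0) (3,1) (3,2) (4,0) (4,1) (4,2) (4,3) (4,4) (5,0) (5,1) (5,2) (5,3) (5,4) (6,0) (6,1) (6,2) (6,3) (6,4)] -> total=24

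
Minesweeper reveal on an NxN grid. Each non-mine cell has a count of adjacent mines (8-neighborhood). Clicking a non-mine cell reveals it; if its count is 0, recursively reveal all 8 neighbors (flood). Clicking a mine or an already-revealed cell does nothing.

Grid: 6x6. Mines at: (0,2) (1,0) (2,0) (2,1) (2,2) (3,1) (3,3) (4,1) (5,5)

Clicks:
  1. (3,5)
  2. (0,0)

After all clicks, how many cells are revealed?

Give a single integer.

Answer: 14

Derivation:
Click 1 (3,5) count=0: revealed 13 new [(0,3) (0,4) (0,5) (1,3) (1,4) (1,5) (2,3) (2,4) (2,5) (3,4) (3,5) (4,4) (4,5)] -> total=13
Click 2 (0,0) count=1: revealed 1 new [(0,0)] -> total=14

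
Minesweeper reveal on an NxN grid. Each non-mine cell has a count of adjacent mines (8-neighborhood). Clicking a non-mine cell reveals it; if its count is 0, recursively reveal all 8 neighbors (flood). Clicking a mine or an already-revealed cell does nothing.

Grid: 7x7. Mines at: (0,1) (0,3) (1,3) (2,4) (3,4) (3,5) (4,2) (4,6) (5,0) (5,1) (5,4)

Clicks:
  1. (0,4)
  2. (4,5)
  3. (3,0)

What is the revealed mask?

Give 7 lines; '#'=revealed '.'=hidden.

Click 1 (0,4) count=2: revealed 1 new [(0,4)] -> total=1
Click 2 (4,5) count=4: revealed 1 new [(4,5)] -> total=2
Click 3 (3,0) count=0: revealed 11 new [(1,0) (1,1) (1,2) (2,0) (2,1) (2,2) (3,0) (3,1) (3,2) (4,0) (4,1)] -> total=13

Answer: ....#..
###....
###....
###....
##...#.
.......
.......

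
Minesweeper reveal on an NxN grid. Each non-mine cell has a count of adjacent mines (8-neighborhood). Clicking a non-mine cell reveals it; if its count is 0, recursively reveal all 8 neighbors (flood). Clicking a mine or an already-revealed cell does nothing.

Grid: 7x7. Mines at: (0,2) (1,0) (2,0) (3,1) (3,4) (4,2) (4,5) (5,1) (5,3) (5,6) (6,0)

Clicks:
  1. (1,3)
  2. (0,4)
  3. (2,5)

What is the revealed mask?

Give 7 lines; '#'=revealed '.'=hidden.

Click 1 (1,3) count=1: revealed 1 new [(1,3)] -> total=1
Click 2 (0,4) count=0: revealed 13 new [(0,3) (0,4) (0,5) (0,6) (1,4) (1,5) (1,6) (2,3) (2,4) (2,5) (2,6) (3,5) (3,6)] -> total=14
Click 3 (2,5) count=1: revealed 0 new [(none)] -> total=14

Answer: ...####
...####
...####
.....##
.......
.......
.......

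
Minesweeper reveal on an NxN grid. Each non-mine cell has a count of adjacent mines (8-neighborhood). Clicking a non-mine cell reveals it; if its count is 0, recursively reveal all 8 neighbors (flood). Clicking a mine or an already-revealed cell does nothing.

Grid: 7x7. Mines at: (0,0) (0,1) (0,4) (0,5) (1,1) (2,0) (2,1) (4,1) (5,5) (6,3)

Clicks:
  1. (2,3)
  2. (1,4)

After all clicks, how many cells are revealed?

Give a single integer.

Answer: 23

Derivation:
Click 1 (2,3) count=0: revealed 23 new [(1,2) (1,3) (1,4) (1,5) (1,6) (2,2) (2,3) (2,4) (2,5) (2,6) (3,2) (3,3) (3,4) (3,5) (3,6) (4,2) (4,3) (4,4) (4,5) (4,6) (5,2) (5,3) (5,4)] -> total=23
Click 2 (1,4) count=2: revealed 0 new [(none)] -> total=23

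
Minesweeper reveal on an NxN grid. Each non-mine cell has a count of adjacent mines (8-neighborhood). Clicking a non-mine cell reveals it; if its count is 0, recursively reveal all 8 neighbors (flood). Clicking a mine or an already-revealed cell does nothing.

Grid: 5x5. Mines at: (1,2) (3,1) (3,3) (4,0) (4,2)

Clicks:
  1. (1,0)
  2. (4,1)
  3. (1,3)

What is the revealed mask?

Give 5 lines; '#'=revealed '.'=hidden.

Answer: ##...
##.#.
##...
.....
.#...

Derivation:
Click 1 (1,0) count=0: revealed 6 new [(0,0) (0,1) (1,0) (1,1) (2,0) (2,1)] -> total=6
Click 2 (4,1) count=3: revealed 1 new [(4,1)] -> total=7
Click 3 (1,3) count=1: revealed 1 new [(1,3)] -> total=8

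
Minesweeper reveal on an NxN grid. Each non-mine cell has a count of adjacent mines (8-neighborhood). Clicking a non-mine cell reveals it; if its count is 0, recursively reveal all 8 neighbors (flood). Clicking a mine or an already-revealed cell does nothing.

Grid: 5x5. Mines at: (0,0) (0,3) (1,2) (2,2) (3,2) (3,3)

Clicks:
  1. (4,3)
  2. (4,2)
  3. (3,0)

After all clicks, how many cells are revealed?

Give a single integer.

Answer: 10

Derivation:
Click 1 (4,3) count=2: revealed 1 new [(4,3)] -> total=1
Click 2 (4,2) count=2: revealed 1 new [(4,2)] -> total=2
Click 3 (3,0) count=0: revealed 8 new [(1,0) (1,1) (2,0) (2,1) (3,0) (3,1) (4,0) (4,1)] -> total=10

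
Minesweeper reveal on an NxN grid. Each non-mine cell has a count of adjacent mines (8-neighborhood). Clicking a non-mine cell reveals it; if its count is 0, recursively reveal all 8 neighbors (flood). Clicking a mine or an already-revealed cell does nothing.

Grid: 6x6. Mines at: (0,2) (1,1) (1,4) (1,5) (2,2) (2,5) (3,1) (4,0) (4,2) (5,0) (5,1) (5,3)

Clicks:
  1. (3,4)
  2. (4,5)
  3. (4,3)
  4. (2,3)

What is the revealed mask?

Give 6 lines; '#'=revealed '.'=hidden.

Click 1 (3,4) count=1: revealed 1 new [(3,4)] -> total=1
Click 2 (4,5) count=0: revealed 5 new [(3,5) (4,4) (4,5) (5,4) (5,5)] -> total=6
Click 3 (4,3) count=2: revealed 1 new [(4,3)] -> total=7
Click 4 (2,3) count=2: revealed 1 new [(2,3)] -> total=8

Answer: ......
......
...#..
....##
...###
....##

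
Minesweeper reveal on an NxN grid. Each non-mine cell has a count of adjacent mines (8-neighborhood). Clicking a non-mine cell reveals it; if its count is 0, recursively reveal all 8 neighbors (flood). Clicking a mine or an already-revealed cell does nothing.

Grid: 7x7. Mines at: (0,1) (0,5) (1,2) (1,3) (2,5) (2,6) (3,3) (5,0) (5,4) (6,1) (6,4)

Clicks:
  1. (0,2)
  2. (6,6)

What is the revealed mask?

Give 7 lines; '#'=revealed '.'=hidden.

Click 1 (0,2) count=3: revealed 1 new [(0,2)] -> total=1
Click 2 (6,6) count=0: revealed 8 new [(3,5) (3,6) (4,5) (4,6) (5,5) (5,6) (6,5) (6,6)] -> total=9

Answer: ..#....
.......
.......
.....##
.....##
.....##
.....##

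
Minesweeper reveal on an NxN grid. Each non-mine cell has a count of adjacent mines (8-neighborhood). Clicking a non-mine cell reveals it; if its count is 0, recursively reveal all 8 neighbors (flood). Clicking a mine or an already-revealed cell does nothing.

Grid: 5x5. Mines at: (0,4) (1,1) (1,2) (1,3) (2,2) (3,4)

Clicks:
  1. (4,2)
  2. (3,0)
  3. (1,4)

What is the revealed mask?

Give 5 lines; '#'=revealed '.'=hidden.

Click 1 (4,2) count=0: revealed 10 new [(2,0) (2,1) (3,0) (3,1) (3,2) (3,3) (4,0) (4,1) (4,2) (4,3)] -> total=10
Click 2 (3,0) count=0: revealed 0 new [(none)] -> total=10
Click 3 (1,4) count=2: revealed 1 new [(1,4)] -> total=11

Answer: .....
....#
##...
####.
####.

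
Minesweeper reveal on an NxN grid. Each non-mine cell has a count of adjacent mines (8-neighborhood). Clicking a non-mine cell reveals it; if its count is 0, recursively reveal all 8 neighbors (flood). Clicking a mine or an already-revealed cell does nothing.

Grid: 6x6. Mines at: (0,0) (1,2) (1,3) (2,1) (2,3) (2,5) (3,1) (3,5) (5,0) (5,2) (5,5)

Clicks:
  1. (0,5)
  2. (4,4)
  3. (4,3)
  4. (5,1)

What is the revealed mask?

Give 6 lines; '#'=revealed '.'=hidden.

Answer: ....##
....##
......
......
...##.
.#....

Derivation:
Click 1 (0,5) count=0: revealed 4 new [(0,4) (0,5) (1,4) (1,5)] -> total=4
Click 2 (4,4) count=2: revealed 1 new [(4,4)] -> total=5
Click 3 (4,3) count=1: revealed 1 new [(4,3)] -> total=6
Click 4 (5,1) count=2: revealed 1 new [(5,1)] -> total=7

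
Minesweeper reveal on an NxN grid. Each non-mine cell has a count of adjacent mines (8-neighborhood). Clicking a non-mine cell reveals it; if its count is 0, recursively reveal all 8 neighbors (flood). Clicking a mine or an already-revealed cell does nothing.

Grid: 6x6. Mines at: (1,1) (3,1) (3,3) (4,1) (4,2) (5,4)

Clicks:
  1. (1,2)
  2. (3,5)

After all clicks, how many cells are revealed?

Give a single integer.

Click 1 (1,2) count=1: revealed 1 new [(1,2)] -> total=1
Click 2 (3,5) count=0: revealed 15 new [(0,2) (0,3) (0,4) (0,5) (1,3) (1,4) (1,5) (2,2) (2,3) (2,4) (2,5) (3,4) (3,5) (4,4) (4,5)] -> total=16

Answer: 16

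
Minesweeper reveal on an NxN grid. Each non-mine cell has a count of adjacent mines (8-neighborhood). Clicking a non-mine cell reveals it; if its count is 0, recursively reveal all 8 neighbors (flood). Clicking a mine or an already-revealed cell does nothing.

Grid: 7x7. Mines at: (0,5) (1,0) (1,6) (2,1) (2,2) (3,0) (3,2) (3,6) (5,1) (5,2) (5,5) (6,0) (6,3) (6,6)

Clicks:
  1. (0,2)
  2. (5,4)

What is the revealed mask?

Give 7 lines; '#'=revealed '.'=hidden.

Answer: .####..
.####..
.......
.......
.......
....#..
.......

Derivation:
Click 1 (0,2) count=0: revealed 8 new [(0,1) (0,2) (0,3) (0,4) (1,1) (1,2) (1,3) (1,4)] -> total=8
Click 2 (5,4) count=2: revealed 1 new [(5,4)] -> total=9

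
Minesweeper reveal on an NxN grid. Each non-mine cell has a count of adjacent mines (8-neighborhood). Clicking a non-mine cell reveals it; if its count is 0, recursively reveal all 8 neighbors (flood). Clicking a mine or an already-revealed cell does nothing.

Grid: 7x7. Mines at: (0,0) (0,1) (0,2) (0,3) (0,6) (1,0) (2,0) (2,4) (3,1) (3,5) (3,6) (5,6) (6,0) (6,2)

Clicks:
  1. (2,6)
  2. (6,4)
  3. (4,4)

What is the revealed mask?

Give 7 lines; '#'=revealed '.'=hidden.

Click 1 (2,6) count=2: revealed 1 new [(2,6)] -> total=1
Click 2 (6,4) count=0: revealed 14 new [(3,2) (3,3) (3,4) (4,2) (4,3) (4,4) (4,5) (5,2) (5,3) (5,4) (5,5) (6,3) (6,4) (6,5)] -> total=15
Click 3 (4,4) count=1: revealed 0 new [(none)] -> total=15

Answer: .......
.......
......#
..###..
..####.
..####.
...###.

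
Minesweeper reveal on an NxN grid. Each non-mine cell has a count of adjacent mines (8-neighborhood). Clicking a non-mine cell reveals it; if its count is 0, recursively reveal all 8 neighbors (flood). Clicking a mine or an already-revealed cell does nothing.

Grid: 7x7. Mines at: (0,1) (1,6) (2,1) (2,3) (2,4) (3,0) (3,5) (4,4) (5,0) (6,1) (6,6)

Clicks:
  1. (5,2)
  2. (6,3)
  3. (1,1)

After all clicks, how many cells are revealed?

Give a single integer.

Click 1 (5,2) count=1: revealed 1 new [(5,2)] -> total=1
Click 2 (6,3) count=0: revealed 7 new [(5,3) (5,4) (5,5) (6,2) (6,3) (6,4) (6,5)] -> total=8
Click 3 (1,1) count=2: revealed 1 new [(1,1)] -> total=9

Answer: 9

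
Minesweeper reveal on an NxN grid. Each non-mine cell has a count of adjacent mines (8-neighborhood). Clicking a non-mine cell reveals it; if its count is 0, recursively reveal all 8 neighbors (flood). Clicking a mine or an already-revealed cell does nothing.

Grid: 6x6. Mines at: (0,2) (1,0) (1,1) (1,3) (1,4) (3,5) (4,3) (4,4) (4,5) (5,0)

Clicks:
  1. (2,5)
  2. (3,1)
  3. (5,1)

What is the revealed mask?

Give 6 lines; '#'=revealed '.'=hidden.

Answer: ......
......
###..#
###...
###...
.#....

Derivation:
Click 1 (2,5) count=2: revealed 1 new [(2,5)] -> total=1
Click 2 (3,1) count=0: revealed 9 new [(2,0) (2,1) (2,2) (3,0) (3,1) (3,2) (4,0) (4,1) (4,2)] -> total=10
Click 3 (5,1) count=1: revealed 1 new [(5,1)] -> total=11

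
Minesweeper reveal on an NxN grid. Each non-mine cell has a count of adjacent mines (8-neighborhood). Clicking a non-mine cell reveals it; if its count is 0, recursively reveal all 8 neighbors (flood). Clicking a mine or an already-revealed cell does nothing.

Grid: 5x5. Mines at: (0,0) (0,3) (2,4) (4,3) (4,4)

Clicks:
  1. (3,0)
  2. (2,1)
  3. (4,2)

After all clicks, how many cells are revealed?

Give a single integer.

Answer: 15

Derivation:
Click 1 (3,0) count=0: revealed 15 new [(1,0) (1,1) (1,2) (1,3) (2,0) (2,1) (2,2) (2,3) (3,0) (3,1) (3,2) (3,3) (4,0) (4,1) (4,2)] -> total=15
Click 2 (2,1) count=0: revealed 0 new [(none)] -> total=15
Click 3 (4,2) count=1: revealed 0 new [(none)] -> total=15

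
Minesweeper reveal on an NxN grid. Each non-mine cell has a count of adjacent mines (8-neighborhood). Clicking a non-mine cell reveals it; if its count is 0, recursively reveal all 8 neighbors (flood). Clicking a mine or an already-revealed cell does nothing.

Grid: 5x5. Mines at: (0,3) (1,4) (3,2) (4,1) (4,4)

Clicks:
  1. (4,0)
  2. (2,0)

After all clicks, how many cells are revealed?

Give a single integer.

Answer: 12

Derivation:
Click 1 (4,0) count=1: revealed 1 new [(4,0)] -> total=1
Click 2 (2,0) count=0: revealed 11 new [(0,0) (0,1) (0,2) (1,0) (1,1) (1,2) (2,0) (2,1) (2,2) (3,0) (3,1)] -> total=12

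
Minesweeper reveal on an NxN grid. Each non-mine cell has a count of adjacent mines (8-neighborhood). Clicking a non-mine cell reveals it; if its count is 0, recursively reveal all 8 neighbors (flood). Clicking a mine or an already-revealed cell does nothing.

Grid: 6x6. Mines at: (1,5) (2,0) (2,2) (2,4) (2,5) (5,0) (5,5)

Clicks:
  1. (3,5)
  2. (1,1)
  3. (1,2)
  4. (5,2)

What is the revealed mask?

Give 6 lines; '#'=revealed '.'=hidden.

Answer: ......
.##...
......
.#####
.####.
.####.

Derivation:
Click 1 (3,5) count=2: revealed 1 new [(3,5)] -> total=1
Click 2 (1,1) count=2: revealed 1 new [(1,1)] -> total=2
Click 3 (1,2) count=1: revealed 1 new [(1,2)] -> total=3
Click 4 (5,2) count=0: revealed 12 new [(3,1) (3,2) (3,3) (3,4) (4,1) (4,2) (4,3) (4,4) (5,1) (5,2) (5,3) (5,4)] -> total=15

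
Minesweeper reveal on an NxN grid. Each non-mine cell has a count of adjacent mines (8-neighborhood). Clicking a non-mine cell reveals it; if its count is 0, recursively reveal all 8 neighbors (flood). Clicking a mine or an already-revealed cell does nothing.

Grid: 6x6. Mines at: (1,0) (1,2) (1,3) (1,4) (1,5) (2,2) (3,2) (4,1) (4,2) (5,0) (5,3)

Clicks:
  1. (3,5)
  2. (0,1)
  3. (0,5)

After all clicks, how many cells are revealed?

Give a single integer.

Answer: 13

Derivation:
Click 1 (3,5) count=0: revealed 11 new [(2,3) (2,4) (2,5) (3,3) (3,4) (3,5) (4,3) (4,4) (4,5) (5,4) (5,5)] -> total=11
Click 2 (0,1) count=2: revealed 1 new [(0,1)] -> total=12
Click 3 (0,5) count=2: revealed 1 new [(0,5)] -> total=13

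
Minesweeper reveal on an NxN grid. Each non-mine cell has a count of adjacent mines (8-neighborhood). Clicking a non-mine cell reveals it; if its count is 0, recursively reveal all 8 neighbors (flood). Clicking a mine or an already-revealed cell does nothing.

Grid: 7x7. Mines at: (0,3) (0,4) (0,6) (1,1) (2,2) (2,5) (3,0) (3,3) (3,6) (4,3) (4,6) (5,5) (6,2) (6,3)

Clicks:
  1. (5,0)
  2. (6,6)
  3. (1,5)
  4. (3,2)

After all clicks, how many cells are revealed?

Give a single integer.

Answer: 9

Derivation:
Click 1 (5,0) count=0: revealed 6 new [(4,0) (4,1) (5,0) (5,1) (6,0) (6,1)] -> total=6
Click 2 (6,6) count=1: revealed 1 new [(6,6)] -> total=7
Click 3 (1,5) count=3: revealed 1 new [(1,5)] -> total=8
Click 4 (3,2) count=3: revealed 1 new [(3,2)] -> total=9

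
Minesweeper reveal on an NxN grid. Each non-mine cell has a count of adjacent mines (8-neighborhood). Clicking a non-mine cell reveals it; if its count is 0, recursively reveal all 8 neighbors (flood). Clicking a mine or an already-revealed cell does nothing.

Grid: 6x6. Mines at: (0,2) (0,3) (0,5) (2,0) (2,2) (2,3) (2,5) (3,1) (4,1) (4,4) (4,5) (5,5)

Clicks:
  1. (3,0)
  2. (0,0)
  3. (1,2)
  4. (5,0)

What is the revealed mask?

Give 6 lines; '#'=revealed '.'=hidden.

Answer: ##....
###...
......
#.....
......
#.....

Derivation:
Click 1 (3,0) count=3: revealed 1 new [(3,0)] -> total=1
Click 2 (0,0) count=0: revealed 4 new [(0,0) (0,1) (1,0) (1,1)] -> total=5
Click 3 (1,2) count=4: revealed 1 new [(1,2)] -> total=6
Click 4 (5,0) count=1: revealed 1 new [(5,0)] -> total=7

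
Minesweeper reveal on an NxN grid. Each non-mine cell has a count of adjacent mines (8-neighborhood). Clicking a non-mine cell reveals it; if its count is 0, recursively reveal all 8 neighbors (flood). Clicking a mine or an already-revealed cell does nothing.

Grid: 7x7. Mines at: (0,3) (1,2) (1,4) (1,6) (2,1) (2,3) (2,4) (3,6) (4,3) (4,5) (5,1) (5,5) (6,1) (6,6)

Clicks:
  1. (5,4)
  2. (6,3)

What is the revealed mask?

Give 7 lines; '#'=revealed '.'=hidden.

Answer: .......
.......
.......
.......
.......
..###..
..###..

Derivation:
Click 1 (5,4) count=3: revealed 1 new [(5,4)] -> total=1
Click 2 (6,3) count=0: revealed 5 new [(5,2) (5,3) (6,2) (6,3) (6,4)] -> total=6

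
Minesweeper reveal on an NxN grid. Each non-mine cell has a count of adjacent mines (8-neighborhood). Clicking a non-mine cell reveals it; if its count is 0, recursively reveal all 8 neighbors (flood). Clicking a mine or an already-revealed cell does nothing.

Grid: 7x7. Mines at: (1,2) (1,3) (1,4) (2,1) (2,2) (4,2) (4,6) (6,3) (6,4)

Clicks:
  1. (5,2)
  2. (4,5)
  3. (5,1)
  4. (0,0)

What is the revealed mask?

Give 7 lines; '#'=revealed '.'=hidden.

Click 1 (5,2) count=2: revealed 1 new [(5,2)] -> total=1
Click 2 (4,5) count=1: revealed 1 new [(4,5)] -> total=2
Click 3 (5,1) count=1: revealed 1 new [(5,1)] -> total=3
Click 4 (0,0) count=0: revealed 4 new [(0,0) (0,1) (1,0) (1,1)] -> total=7

Answer: ##.....
##.....
.......
.......
.....#.
.##....
.......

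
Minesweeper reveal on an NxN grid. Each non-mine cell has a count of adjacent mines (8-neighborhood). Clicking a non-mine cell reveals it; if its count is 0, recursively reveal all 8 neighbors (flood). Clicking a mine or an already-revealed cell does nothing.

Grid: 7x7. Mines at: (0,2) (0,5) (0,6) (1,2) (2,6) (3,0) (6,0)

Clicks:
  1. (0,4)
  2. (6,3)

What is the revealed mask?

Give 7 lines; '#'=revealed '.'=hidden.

Answer: ....#..
...###.
.#####.
.######
.######
.######
.######

Derivation:
Click 1 (0,4) count=1: revealed 1 new [(0,4)] -> total=1
Click 2 (6,3) count=0: revealed 32 new [(1,3) (1,4) (1,5) (2,1) (2,2) (2,3) (2,4) (2,5) (3,1) (3,2) (3,3) (3,4) (3,5) (3,6) (4,1) (4,2) (4,3) (4,4) (4,5) (4,6) (5,1) (5,2) (5,3) (5,4) (5,5) (5,6) (6,1) (6,2) (6,3) (6,4) (6,5) (6,6)] -> total=33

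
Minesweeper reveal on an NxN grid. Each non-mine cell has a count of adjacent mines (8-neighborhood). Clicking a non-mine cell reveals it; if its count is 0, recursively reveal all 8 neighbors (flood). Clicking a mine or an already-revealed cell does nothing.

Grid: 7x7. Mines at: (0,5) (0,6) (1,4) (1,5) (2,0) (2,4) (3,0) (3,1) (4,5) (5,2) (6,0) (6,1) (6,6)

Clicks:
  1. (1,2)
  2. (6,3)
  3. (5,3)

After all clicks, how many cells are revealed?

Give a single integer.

Click 1 (1,2) count=0: revealed 11 new [(0,0) (0,1) (0,2) (0,3) (1,0) (1,1) (1,2) (1,3) (2,1) (2,2) (2,3)] -> total=11
Click 2 (6,3) count=1: revealed 1 new [(6,3)] -> total=12
Click 3 (5,3) count=1: revealed 1 new [(5,3)] -> total=13

Answer: 13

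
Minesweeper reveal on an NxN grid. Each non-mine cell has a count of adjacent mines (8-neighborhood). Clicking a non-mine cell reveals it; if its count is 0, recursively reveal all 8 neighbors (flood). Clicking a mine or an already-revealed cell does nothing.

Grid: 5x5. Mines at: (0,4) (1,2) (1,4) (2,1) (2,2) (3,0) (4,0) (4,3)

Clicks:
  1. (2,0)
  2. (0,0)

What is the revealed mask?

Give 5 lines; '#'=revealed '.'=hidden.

Answer: ##...
##...
#....
.....
.....

Derivation:
Click 1 (2,0) count=2: revealed 1 new [(2,0)] -> total=1
Click 2 (0,0) count=0: revealed 4 new [(0,0) (0,1) (1,0) (1,1)] -> total=5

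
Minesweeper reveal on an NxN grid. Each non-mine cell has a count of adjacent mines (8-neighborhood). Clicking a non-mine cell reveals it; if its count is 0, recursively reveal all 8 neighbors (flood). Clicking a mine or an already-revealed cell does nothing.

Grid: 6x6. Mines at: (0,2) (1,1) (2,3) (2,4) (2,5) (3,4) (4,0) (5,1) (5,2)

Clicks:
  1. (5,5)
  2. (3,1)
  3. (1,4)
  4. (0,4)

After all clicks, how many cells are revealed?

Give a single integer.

Answer: 13

Derivation:
Click 1 (5,5) count=0: revealed 6 new [(4,3) (4,4) (4,5) (5,3) (5,4) (5,5)] -> total=6
Click 2 (3,1) count=1: revealed 1 new [(3,1)] -> total=7
Click 3 (1,4) count=3: revealed 1 new [(1,4)] -> total=8
Click 4 (0,4) count=0: revealed 5 new [(0,3) (0,4) (0,5) (1,3) (1,5)] -> total=13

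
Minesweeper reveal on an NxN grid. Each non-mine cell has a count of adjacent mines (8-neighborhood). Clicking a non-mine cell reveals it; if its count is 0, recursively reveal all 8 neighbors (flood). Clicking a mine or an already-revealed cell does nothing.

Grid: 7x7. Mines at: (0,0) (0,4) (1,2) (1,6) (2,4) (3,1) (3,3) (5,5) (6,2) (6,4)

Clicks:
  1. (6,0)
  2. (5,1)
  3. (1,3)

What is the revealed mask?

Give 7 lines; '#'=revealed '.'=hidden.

Answer: .......
...#...
.......
.......
##.....
##.....
##.....

Derivation:
Click 1 (6,0) count=0: revealed 6 new [(4,0) (4,1) (5,0) (5,1) (6,0) (6,1)] -> total=6
Click 2 (5,1) count=1: revealed 0 new [(none)] -> total=6
Click 3 (1,3) count=3: revealed 1 new [(1,3)] -> total=7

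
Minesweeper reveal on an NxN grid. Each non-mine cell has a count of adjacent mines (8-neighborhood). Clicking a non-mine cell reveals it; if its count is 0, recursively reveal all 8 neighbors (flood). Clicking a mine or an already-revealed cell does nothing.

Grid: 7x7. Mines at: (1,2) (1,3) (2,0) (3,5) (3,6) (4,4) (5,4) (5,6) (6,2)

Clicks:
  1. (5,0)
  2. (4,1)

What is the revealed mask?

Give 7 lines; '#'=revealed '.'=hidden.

Answer: .......
.......
.###...
####...
####...
####...
##.....

Derivation:
Click 1 (5,0) count=0: revealed 17 new [(2,1) (2,2) (2,3) (3,0) (3,1) (3,2) (3,3) (4,0) (4,1) (4,2) (4,3) (5,0) (5,1) (5,2) (5,3) (6,0) (6,1)] -> total=17
Click 2 (4,1) count=0: revealed 0 new [(none)] -> total=17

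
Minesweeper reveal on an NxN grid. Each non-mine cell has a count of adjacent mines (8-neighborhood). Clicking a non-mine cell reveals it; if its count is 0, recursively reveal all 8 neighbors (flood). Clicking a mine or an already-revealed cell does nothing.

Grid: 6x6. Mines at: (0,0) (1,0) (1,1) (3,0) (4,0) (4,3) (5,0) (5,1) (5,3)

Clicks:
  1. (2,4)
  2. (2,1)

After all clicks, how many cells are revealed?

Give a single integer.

Answer: 21

Derivation:
Click 1 (2,4) count=0: revealed 20 new [(0,2) (0,3) (0,4) (0,5) (1,2) (1,3) (1,4) (1,5) (2,2) (2,3) (2,4) (2,5) (3,2) (3,3) (3,4) (3,5) (4,4) (4,5) (5,4) (5,5)] -> total=20
Click 2 (2,1) count=3: revealed 1 new [(2,1)] -> total=21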